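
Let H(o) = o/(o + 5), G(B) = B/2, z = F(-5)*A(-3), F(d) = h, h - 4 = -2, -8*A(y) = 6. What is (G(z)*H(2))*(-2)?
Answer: 3/7 ≈ 0.42857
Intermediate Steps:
A(y) = -¾ (A(y) = -⅛*6 = -¾)
h = 2 (h = 4 - 2 = 2)
F(d) = 2
z = -3/2 (z = 2*(-¾) = -3/2 ≈ -1.5000)
G(B) = B/2 (G(B) = B*(½) = B/2)
H(o) = o/(5 + o)
(G(z)*H(2))*(-2) = (((½)*(-3/2))*(2/(5 + 2)))*(-2) = -3/(2*7)*(-2) = -¾*2/7*(-2) = -3/14*(-2) = 3/7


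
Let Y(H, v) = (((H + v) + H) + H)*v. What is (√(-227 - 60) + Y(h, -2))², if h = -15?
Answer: (94 + I*√287)² ≈ 8549.0 + 3184.9*I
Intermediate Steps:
Y(H, v) = v*(v + 3*H) (Y(H, v) = ((v + 2*H) + H)*v = (v + 3*H)*v = v*(v + 3*H))
(√(-227 - 60) + Y(h, -2))² = (√(-227 - 60) - 2*(-2 + 3*(-15)))² = (√(-287) - 2*(-2 - 45))² = (I*√287 - 2*(-47))² = (I*√287 + 94)² = (94 + I*√287)²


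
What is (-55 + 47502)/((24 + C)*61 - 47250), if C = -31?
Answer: -47447/47677 ≈ -0.99518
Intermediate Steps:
(-55 + 47502)/((24 + C)*61 - 47250) = (-55 + 47502)/((24 - 31)*61 - 47250) = 47447/(-7*61 - 47250) = 47447/(-427 - 47250) = 47447/(-47677) = 47447*(-1/47677) = -47447/47677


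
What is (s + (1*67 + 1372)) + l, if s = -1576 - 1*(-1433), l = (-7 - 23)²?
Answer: 2196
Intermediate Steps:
l = 900 (l = (-30)² = 900)
s = -143 (s = -1576 + 1433 = -143)
(s + (1*67 + 1372)) + l = (-143 + (1*67 + 1372)) + 900 = (-143 + (67 + 1372)) + 900 = (-143 + 1439) + 900 = 1296 + 900 = 2196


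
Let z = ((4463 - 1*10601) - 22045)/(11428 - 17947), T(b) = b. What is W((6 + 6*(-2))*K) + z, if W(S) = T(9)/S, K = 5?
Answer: 262273/65190 ≈ 4.0232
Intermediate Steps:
W(S) = 9/S
z = 28183/6519 (z = ((4463 - 10601) - 22045)/(-6519) = (-6138 - 22045)*(-1/6519) = -28183*(-1/6519) = 28183/6519 ≈ 4.3232)
W((6 + 6*(-2))*K) + z = 9/(((6 + 6*(-2))*5)) + 28183/6519 = 9/(((6 - 12)*5)) + 28183/6519 = 9/((-6*5)) + 28183/6519 = 9/(-30) + 28183/6519 = 9*(-1/30) + 28183/6519 = -3/10 + 28183/6519 = 262273/65190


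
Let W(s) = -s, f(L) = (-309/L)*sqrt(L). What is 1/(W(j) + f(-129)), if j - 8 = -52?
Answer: 1892/115075 - 103*I*sqrt(129)/115075 ≈ 0.016441 - 0.010166*I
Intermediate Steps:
f(L) = -309/sqrt(L)
j = -44 (j = 8 - 52 = -44)
1/(W(j) + f(-129)) = 1/(-1*(-44) - (-103)*I*sqrt(129)/43) = 1/(44 - (-103)*I*sqrt(129)/43) = 1/(44 + 103*I*sqrt(129)/43)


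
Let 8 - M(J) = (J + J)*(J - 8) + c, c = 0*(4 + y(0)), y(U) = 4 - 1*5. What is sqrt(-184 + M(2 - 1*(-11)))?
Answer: 3*I*sqrt(34) ≈ 17.493*I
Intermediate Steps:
y(U) = -1 (y(U) = 4 - 5 = -1)
c = 0 (c = 0*(4 - 1) = 0*3 = 0)
M(J) = 8 - 2*J*(-8 + J) (M(J) = 8 - ((J + J)*(J - 8) + 0) = 8 - ((2*J)*(-8 + J) + 0) = 8 - (2*J*(-8 + J) + 0) = 8 - 2*J*(-8 + J))
sqrt(-184 + M(2 - 1*(-11))) = sqrt(-184 + (8 - 2*(2 - 1*(-11))**2 + 16*(2 - 1*(-11)))) = sqrt(-184 + (8 - 2*(2 + 11)**2 + 16*(2 + 11))) = sqrt(-184 + (8 - 2*13**2 + 16*13)) = sqrt(-184 + (8 - 2*169 + 208)) = sqrt(-184 + (8 - 338 + 208)) = sqrt(-184 - 122) = sqrt(-306) = 3*I*sqrt(34)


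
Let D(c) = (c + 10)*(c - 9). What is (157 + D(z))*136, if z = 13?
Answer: 33864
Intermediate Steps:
D(c) = (-9 + c)*(10 + c) (D(c) = (10 + c)*(-9 + c) = (-9 + c)*(10 + c))
(157 + D(z))*136 = (157 + (-90 + 13 + 13²))*136 = (157 + (-90 + 13 + 169))*136 = (157 + 92)*136 = 249*136 = 33864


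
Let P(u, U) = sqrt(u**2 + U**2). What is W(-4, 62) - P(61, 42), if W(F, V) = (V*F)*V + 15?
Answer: -15361 - sqrt(5485) ≈ -15435.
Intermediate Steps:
W(F, V) = 15 + F*V**2 (W(F, V) = (F*V)*V + 15 = F*V**2 + 15 = 15 + F*V**2)
P(u, U) = sqrt(U**2 + u**2)
W(-4, 62) - P(61, 42) = (15 - 4*62**2) - sqrt(42**2 + 61**2) = (15 - 4*3844) - sqrt(1764 + 3721) = (15 - 15376) - sqrt(5485) = -15361 - sqrt(5485)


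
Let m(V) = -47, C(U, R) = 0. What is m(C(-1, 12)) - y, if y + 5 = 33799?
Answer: -33841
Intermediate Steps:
y = 33794 (y = -5 + 33799 = 33794)
m(C(-1, 12)) - y = -47 - 1*33794 = -47 - 33794 = -33841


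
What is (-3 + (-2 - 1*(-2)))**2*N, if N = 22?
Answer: 198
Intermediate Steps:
(-3 + (-2 - 1*(-2)))**2*N = (-3 + (-2 - 1*(-2)))**2*22 = (-3 + (-2 + 2))**2*22 = (-3 + 0)**2*22 = (-3)**2*22 = 9*22 = 198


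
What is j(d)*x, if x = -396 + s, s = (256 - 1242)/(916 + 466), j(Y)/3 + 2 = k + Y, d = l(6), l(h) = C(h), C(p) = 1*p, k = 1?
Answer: -4111935/691 ≈ -5950.7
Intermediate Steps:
C(p) = p
l(h) = h
d = 6
j(Y) = -3 + 3*Y (j(Y) = -6 + 3*(1 + Y) = -6 + (3 + 3*Y) = -3 + 3*Y)
s = -493/691 (s = -986/1382 = -986*1/1382 = -493/691 ≈ -0.71346)
x = -274129/691 (x = -396 - 493/691 = -274129/691 ≈ -396.71)
j(d)*x = (-3 + 3*6)*(-274129/691) = (-3 + 18)*(-274129/691) = 15*(-274129/691) = -4111935/691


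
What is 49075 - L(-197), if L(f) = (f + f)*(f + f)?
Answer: -106161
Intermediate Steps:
L(f) = 4*f² (L(f) = (2*f)*(2*f) = 4*f²)
49075 - L(-197) = 49075 - 4*(-197)² = 49075 - 4*38809 = 49075 - 1*155236 = 49075 - 155236 = -106161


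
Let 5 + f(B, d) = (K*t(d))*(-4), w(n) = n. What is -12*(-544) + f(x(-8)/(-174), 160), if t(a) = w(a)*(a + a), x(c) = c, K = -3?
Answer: 620923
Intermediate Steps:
t(a) = 2*a² (t(a) = a*(a + a) = a*(2*a) = 2*a²)
f(B, d) = -5 + 24*d² (f(B, d) = -5 - 6*d²*(-4) = -5 + 24*d²)
-12*(-544) + f(x(-8)/(-174), 160) = -12*(-544) + (-5 + 24*160²) = 6528 + (-5 + 24*25600) = 6528 + (-5 + 614400) = 6528 + 614395 = 620923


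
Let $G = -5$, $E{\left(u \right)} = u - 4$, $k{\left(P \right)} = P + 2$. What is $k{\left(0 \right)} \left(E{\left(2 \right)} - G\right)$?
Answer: $6$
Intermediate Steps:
$k{\left(P \right)} = 2 + P$
$E{\left(u \right)} = -4 + u$ ($E{\left(u \right)} = u - 4 = -4 + u$)
$k{\left(0 \right)} \left(E{\left(2 \right)} - G\right) = \left(2 + 0\right) \left(\left(-4 + 2\right) - -5\right) = 2 \left(-2 + 5\right) = 2 \cdot 3 = 6$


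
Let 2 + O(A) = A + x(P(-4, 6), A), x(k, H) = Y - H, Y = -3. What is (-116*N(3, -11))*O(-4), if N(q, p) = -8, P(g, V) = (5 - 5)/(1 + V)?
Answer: -4640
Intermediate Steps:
P(g, V) = 0 (P(g, V) = 0/(1 + V) = 0)
x(k, H) = -3 - H
O(A) = -5 (O(A) = -2 + (A + (-3 - A)) = -2 - 3 = -5)
(-116*N(3, -11))*O(-4) = -116*(-8)*(-5) = 928*(-5) = -4640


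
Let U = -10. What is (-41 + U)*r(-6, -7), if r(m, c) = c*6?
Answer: 2142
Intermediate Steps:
r(m, c) = 6*c
(-41 + U)*r(-6, -7) = (-41 - 10)*(6*(-7)) = -51*(-42) = 2142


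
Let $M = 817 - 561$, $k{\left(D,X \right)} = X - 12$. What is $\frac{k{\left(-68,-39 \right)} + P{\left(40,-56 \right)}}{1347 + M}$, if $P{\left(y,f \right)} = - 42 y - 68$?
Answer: $- \frac{257}{229} \approx -1.1223$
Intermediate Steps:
$k{\left(D,X \right)} = -12 + X$
$P{\left(y,f \right)} = -68 - 42 y$
$M = 256$
$\frac{k{\left(-68,-39 \right)} + P{\left(40,-56 \right)}}{1347 + M} = \frac{\left(-12 - 39\right) - 1748}{1347 + 256} = \frac{-51 - 1748}{1603} = \left(-51 - 1748\right) \frac{1}{1603} = \left(-1799\right) \frac{1}{1603} = - \frac{257}{229}$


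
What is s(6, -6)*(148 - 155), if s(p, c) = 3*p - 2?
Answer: -112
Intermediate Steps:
s(p, c) = -2 + 3*p
s(6, -6)*(148 - 155) = (-2 + 3*6)*(148 - 155) = (-2 + 18)*(-7) = 16*(-7) = -112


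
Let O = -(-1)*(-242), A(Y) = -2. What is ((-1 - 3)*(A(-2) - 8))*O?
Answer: -9680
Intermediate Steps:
O = -242 (O = -1*242 = -242)
((-1 - 3)*(A(-2) - 8))*O = ((-1 - 3)*(-2 - 8))*(-242) = -4*(-10)*(-242) = 40*(-242) = -9680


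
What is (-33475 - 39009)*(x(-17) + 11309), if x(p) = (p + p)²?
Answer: -903513060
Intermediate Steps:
x(p) = 4*p² (x(p) = (2*p)² = 4*p²)
(-33475 - 39009)*(x(-17) + 11309) = (-33475 - 39009)*(4*(-17)² + 11309) = -72484*(4*289 + 11309) = -72484*(1156 + 11309) = -72484*12465 = -903513060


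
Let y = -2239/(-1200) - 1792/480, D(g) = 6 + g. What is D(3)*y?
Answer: -6723/400 ≈ -16.807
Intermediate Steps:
y = -747/400 (y = -2239*(-1/1200) - 1792*1/480 = 2239/1200 - 56/15 = -747/400 ≈ -1.8675)
D(3)*y = (6 + 3)*(-747/400) = 9*(-747/400) = -6723/400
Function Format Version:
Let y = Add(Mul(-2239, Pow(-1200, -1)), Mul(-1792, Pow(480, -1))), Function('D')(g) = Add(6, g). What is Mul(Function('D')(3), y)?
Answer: Rational(-6723, 400) ≈ -16.807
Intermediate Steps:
y = Rational(-747, 400) (y = Add(Mul(-2239, Rational(-1, 1200)), Mul(-1792, Rational(1, 480))) = Add(Rational(2239, 1200), Rational(-56, 15)) = Rational(-747, 400) ≈ -1.8675)
Mul(Function('D')(3), y) = Mul(Add(6, 3), Rational(-747, 400)) = Mul(9, Rational(-747, 400)) = Rational(-6723, 400)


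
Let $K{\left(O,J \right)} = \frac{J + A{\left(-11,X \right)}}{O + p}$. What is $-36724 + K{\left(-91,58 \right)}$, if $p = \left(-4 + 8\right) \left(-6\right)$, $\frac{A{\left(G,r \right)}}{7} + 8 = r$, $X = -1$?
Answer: $- \frac{844651}{23} \approx -36724.0$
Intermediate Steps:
$A{\left(G,r \right)} = -56 + 7 r$
$p = -24$ ($p = 4 \left(-6\right) = -24$)
$K{\left(O,J \right)} = \frac{-63 + J}{-24 + O}$ ($K{\left(O,J \right)} = \frac{J + \left(-56 + 7 \left(-1\right)\right)}{O - 24} = \frac{J - 63}{-24 + O} = \frac{-63 + J}{-24 + O}$)
$-36724 + K{\left(-91,58 \right)} = -36724 + \frac{-63 + 58}{-24 - 91} = -36724 + \frac{1}{-115} \left(-5\right) = -36724 - - \frac{1}{23} = -36724 + \frac{1}{23} = - \frac{844651}{23}$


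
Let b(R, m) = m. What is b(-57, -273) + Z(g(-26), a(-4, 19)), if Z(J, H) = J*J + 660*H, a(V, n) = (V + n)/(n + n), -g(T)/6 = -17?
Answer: 197439/19 ≈ 10392.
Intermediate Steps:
g(T) = 102 (g(T) = -6*(-17) = 102)
a(V, n) = (V + n)/(2*n) (a(V, n) = (V + n)/((2*n)) = (V + n)*(1/(2*n)) = (V + n)/(2*n))
Z(J, H) = J**2 + 660*H
b(-57, -273) + Z(g(-26), a(-4, 19)) = -273 + (102**2 + 660*((1/2)*(-4 + 19)/19)) = -273 + (10404 + 660*((1/2)*(1/19)*15)) = -273 + (10404 + 660*(15/38)) = -273 + (10404 + 4950/19) = -273 + 202626/19 = 197439/19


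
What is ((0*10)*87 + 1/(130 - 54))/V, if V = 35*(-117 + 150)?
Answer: 1/87780 ≈ 1.1392e-5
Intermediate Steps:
V = 1155 (V = 35*33 = 1155)
((0*10)*87 + 1/(130 - 54))/V = ((0*10)*87 + 1/(130 - 54))/1155 = (0*87 + 1/76)*(1/1155) = (0 + 1/76)*(1/1155) = (1/76)*(1/1155) = 1/87780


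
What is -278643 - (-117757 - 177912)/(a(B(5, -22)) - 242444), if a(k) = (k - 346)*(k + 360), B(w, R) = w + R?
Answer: -102249180448/366953 ≈ -2.7864e+5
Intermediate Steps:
B(w, R) = R + w
a(k) = (-346 + k)*(360 + k)
-278643 - (-117757 - 177912)/(a(B(5, -22)) - 242444) = -278643 - (-117757 - 177912)/((-124560 + (-22 + 5)² + 14*(-22 + 5)) - 242444) = -278643 - (-295669)/((-124560 + (-17)² + 14*(-17)) - 242444) = -278643 - (-295669)/((-124560 + 289 - 238) - 242444) = -278643 - (-295669)/(-124509 - 242444) = -278643 - (-295669)/(-366953) = -278643 - (-295669)*(-1)/366953 = -278643 - 1*295669/366953 = -278643 - 295669/366953 = -102249180448/366953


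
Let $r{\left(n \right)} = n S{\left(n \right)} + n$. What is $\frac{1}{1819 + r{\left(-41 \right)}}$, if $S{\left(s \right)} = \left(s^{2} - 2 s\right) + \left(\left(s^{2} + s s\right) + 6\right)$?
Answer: $- \frac{1}{208593} \approx -4.794 \cdot 10^{-6}$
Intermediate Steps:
$S{\left(s \right)} = 6 - 2 s + 3 s^{2}$ ($S{\left(s \right)} = \left(s^{2} - 2 s\right) + \left(\left(s^{2} + s^{2}\right) + 6\right) = \left(s^{2} - 2 s\right) + \left(2 s^{2} + 6\right) = \left(s^{2} - 2 s\right) + \left(6 + 2 s^{2}\right) = 6 - 2 s + 3 s^{2}$)
$r{\left(n \right)} = n + n \left(6 - 2 n + 3 n^{2}\right)$ ($r{\left(n \right)} = n \left(6 - 2 n + 3 n^{2}\right) + n = n + n \left(6 - 2 n + 3 n^{2}\right)$)
$\frac{1}{1819 + r{\left(-41 \right)}} = \frac{1}{1819 - 41 \left(7 - -82 + 3 \left(-41\right)^{2}\right)} = \frac{1}{1819 - 41 \left(7 + 82 + 3 \cdot 1681\right)} = \frac{1}{1819 - 41 \left(7 + 82 + 5043\right)} = \frac{1}{1819 - 210412} = \frac{1}{-208593} = - \frac{1}{208593}$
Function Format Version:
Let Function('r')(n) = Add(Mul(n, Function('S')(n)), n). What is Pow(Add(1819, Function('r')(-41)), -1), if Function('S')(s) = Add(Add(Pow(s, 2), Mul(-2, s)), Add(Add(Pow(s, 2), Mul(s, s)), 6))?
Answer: Rational(-1, 208593) ≈ -4.7940e-6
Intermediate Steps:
Function('S')(s) = Add(6, Mul(-2, s), Mul(3, Pow(s, 2))) (Function('S')(s) = Add(Add(Pow(s, 2), Mul(-2, s)), Add(Add(Pow(s, 2), Pow(s, 2)), 6)) = Add(Add(Pow(s, 2), Mul(-2, s)), Add(Mul(2, Pow(s, 2)), 6)) = Add(Add(Pow(s, 2), Mul(-2, s)), Add(6, Mul(2, Pow(s, 2)))) = Add(6, Mul(-2, s), Mul(3, Pow(s, 2))))
Function('r')(n) = Add(n, Mul(n, Add(6, Mul(-2, n), Mul(3, Pow(n, 2))))) (Function('r')(n) = Add(Mul(n, Add(6, Mul(-2, n), Mul(3, Pow(n, 2)))), n) = Add(n, Mul(n, Add(6, Mul(-2, n), Mul(3, Pow(n, 2))))))
Pow(Add(1819, Function('r')(-41)), -1) = Pow(Add(1819, Mul(-41, Add(7, Mul(-2, -41), Mul(3, Pow(-41, 2))))), -1) = Pow(Add(1819, Mul(-41, Add(7, 82, Mul(3, 1681)))), -1) = Pow(Add(1819, Mul(-41, Add(7, 82, 5043))), -1) = Pow(Add(1819, Mul(-41, 5132)), -1) = Pow(Add(1819, -210412), -1) = Pow(-208593, -1) = Rational(-1, 208593)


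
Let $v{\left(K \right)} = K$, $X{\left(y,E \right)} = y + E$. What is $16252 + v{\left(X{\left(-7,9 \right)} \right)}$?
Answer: $16254$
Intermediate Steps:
$X{\left(y,E \right)} = E + y$
$16252 + v{\left(X{\left(-7,9 \right)} \right)} = 16252 + \left(9 - 7\right) = 16252 + 2 = 16254$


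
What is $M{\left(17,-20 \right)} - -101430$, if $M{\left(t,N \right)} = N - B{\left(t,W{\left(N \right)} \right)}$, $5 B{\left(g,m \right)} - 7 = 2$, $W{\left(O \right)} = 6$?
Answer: $\frac{507041}{5} \approx 1.0141 \cdot 10^{5}$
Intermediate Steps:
$B{\left(g,m \right)} = \frac{9}{5}$ ($B{\left(g,m \right)} = \frac{7}{5} + \frac{1}{5} \cdot 2 = \frac{7}{5} + \frac{2}{5} = \frac{9}{5}$)
$M{\left(t,N \right)} = - \frac{9}{5} + N$ ($M{\left(t,N \right)} = N - \frac{9}{5} = - \frac{9}{5} + N$)
$M{\left(17,-20 \right)} - -101430 = \left(- \frac{9}{5} - 20\right) - -101430 = - \frac{109}{5} + 101430 = \frac{507041}{5}$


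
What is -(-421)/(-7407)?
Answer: -421/7407 ≈ -0.056838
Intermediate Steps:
-(-421)/(-7407) = -(-421)*(-1)/7407 = -1*421/7407 = -421/7407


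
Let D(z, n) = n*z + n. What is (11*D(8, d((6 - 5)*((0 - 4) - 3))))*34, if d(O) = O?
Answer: -23562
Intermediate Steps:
D(z, n) = n + n*z
(11*D(8, d((6 - 5)*((0 - 4) - 3))))*34 = (11*(((6 - 5)*((0 - 4) - 3))*(1 + 8)))*34 = (11*((1*(-4 - 3))*9))*34 = (11*((1*(-7))*9))*34 = (11*(-7*9))*34 = (11*(-63))*34 = -693*34 = -23562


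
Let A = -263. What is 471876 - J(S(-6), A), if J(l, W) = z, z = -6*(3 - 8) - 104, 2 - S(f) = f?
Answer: 471950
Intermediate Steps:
S(f) = 2 - f
z = -74 (z = -6*(-5) - 104 = 30 - 104 = -74)
J(l, W) = -74
471876 - J(S(-6), A) = 471876 - 1*(-74) = 471876 + 74 = 471950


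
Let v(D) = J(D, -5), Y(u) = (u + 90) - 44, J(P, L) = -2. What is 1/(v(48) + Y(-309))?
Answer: -1/265 ≈ -0.0037736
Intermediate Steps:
Y(u) = 46 + u (Y(u) = (90 + u) - 44 = 46 + u)
v(D) = -2
1/(v(48) + Y(-309)) = 1/(-2 + (46 - 309)) = 1/(-2 - 263) = 1/(-265) = -1/265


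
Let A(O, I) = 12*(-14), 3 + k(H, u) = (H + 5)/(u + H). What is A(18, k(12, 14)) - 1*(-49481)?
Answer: 49313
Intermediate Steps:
k(H, u) = -3 + (5 + H)/(H + u) (k(H, u) = -3 + (H + 5)/(u + H) = -3 + (5 + H)/(H + u))
A(O, I) = -168
A(18, k(12, 14)) - 1*(-49481) = -168 - 1*(-49481) = -168 + 49481 = 49313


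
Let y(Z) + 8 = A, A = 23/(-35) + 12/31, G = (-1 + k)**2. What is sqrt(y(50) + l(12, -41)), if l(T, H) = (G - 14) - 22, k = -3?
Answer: I*sqrt(33280205)/1085 ≈ 5.317*I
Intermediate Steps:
G = 16 (G = (-1 - 3)**2 = (-4)**2 = 16)
A = -293/1085 (A = 23*(-1/35) + 12*(1/31) = -23/35 + 12/31 = -293/1085 ≈ -0.27005)
l(T, H) = -20 (l(T, H) = (16 - 14) - 22 = 2 - 22 = -20)
y(Z) = -8973/1085 (y(Z) = -8 - 293/1085 = -8973/1085)
sqrt(y(50) + l(12, -41)) = sqrt(-8973/1085 - 20) = sqrt(-30673/1085) = I*sqrt(33280205)/1085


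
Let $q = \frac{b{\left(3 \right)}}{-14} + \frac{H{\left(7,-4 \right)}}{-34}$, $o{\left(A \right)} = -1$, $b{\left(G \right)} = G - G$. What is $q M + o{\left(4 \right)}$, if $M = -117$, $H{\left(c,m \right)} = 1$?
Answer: $\frac{83}{34} \approx 2.4412$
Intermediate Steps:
$b{\left(G \right)} = 0$
$q = - \frac{1}{34}$ ($q = \frac{0}{-14} + 1 \frac{1}{-34} = 0 \left(- \frac{1}{14}\right) + 1 \left(- \frac{1}{34}\right) = 0 - \frac{1}{34} = - \frac{1}{34} \approx -0.029412$)
$q M + o{\left(4 \right)} = \left(- \frac{1}{34}\right) \left(-117\right) - 1 = \frac{117}{34} - 1 = \frac{83}{34}$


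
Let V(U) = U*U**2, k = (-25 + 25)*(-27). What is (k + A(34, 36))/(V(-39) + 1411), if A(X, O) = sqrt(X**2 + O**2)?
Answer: -sqrt(613)/28954 ≈ -0.00085511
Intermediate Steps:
k = 0 (k = 0*(-27) = 0)
A(X, O) = sqrt(O**2 + X**2)
V(U) = U**3
(k + A(34, 36))/(V(-39) + 1411) = (0 + sqrt(36**2 + 34**2))/((-39)**3 + 1411) = (0 + sqrt(1296 + 1156))/(-59319 + 1411) = (0 + sqrt(2452))/(-57908) = (0 + 2*sqrt(613))*(-1/57908) = (2*sqrt(613))*(-1/57908) = -sqrt(613)/28954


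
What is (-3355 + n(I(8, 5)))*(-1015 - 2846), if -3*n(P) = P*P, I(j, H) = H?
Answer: 12985830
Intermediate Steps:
n(P) = -P**2/3 (n(P) = -P*P/3 = -P**2/3)
(-3355 + n(I(8, 5)))*(-1015 - 2846) = (-3355 - 1/3*5**2)*(-1015 - 2846) = (-3355 - 1/3*25)*(-3861) = (-3355 - 25/3)*(-3861) = -10090/3*(-3861) = 12985830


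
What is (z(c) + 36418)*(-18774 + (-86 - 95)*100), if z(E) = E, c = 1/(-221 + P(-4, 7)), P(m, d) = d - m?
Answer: -141002101423/105 ≈ -1.3429e+9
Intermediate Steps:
c = -1/210 (c = 1/(-221 + (7 - 1*(-4))) = 1/(-221 + (7 + 4)) = 1/(-221 + 11) = 1/(-210) = -1/210 ≈ -0.0047619)
(z(c) + 36418)*(-18774 + (-86 - 95)*100) = (-1/210 + 36418)*(-18774 + (-86 - 95)*100) = 7647779*(-18774 - 181*100)/210 = 7647779*(-18774 - 18100)/210 = (7647779/210)*(-36874) = -141002101423/105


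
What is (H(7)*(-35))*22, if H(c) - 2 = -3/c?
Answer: -1210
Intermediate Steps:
H(c) = 2 - 3/c
(H(7)*(-35))*22 = ((2 - 3/7)*(-35))*22 = ((11/7)*(-35))*22 = -55*22 = -1210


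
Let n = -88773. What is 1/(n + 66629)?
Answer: -1/22144 ≈ -4.5159e-5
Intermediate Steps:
1/(n + 66629) = 1/(-88773 + 66629) = 1/(-22144) = -1/22144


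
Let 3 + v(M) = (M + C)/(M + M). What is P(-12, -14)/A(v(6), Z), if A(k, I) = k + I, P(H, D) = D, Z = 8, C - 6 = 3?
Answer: -56/25 ≈ -2.2400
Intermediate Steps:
C = 9 (C = 6 + 3 = 9)
v(M) = -3 + (9 + M)/(2*M) (v(M) = -3 + (M + 9)/(M + M) = -3 + (9 + M)/((2*M)) = -3 + (9 + M)*(1/(2*M)) = -3 + (9 + M)/(2*M))
A(k, I) = I + k
P(-12, -14)/A(v(6), Z) = -14/(8 + (½)*(9 - 5*6)/6) = -14/(8 + (½)*(⅙)*(9 - 30)) = -14/(8 + (½)*(⅙)*(-21)) = -14/(8 - 7/4) = -14/25/4 = -14*4/25 = -56/25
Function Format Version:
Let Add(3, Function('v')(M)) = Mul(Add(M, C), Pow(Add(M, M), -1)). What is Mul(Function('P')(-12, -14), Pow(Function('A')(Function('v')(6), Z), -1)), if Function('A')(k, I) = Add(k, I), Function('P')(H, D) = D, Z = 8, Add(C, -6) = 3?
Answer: Rational(-56, 25) ≈ -2.2400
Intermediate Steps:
C = 9 (C = Add(6, 3) = 9)
Function('v')(M) = Add(-3, Mul(Rational(1, 2), Pow(M, -1), Add(9, M))) (Function('v')(M) = Add(-3, Mul(Add(M, 9), Pow(Add(M, M), -1))) = Add(-3, Mul(Add(9, M), Pow(Mul(2, M), -1))) = Add(-3, Mul(Add(9, M), Mul(Rational(1, 2), Pow(M, -1)))) = Add(-3, Mul(Rational(1, 2), Pow(M, -1), Add(9, M))))
Function('A')(k, I) = Add(I, k)
Mul(Function('P')(-12, -14), Pow(Function('A')(Function('v')(6), Z), -1)) = Mul(-14, Pow(Add(8, Mul(Rational(1, 2), Pow(6, -1), Add(9, Mul(-5, 6)))), -1)) = Mul(-14, Pow(Add(8, Mul(Rational(1, 2), Rational(1, 6), Add(9, -30))), -1)) = Mul(-14, Pow(Add(8, Mul(Rational(1, 2), Rational(1, 6), -21)), -1)) = Mul(-14, Pow(Add(8, Rational(-7, 4)), -1)) = Mul(-14, Pow(Rational(25, 4), -1)) = Mul(-14, Rational(4, 25)) = Rational(-56, 25)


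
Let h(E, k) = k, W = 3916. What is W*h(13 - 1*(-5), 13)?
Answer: 50908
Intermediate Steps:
W*h(13 - 1*(-5), 13) = 3916*13 = 50908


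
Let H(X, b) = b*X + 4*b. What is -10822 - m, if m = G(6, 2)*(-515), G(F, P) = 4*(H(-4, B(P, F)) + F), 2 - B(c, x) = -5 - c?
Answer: 1538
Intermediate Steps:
B(c, x) = 7 + c (B(c, x) = 2 - (-5 - c) = 2 + (5 + c) = 7 + c)
H(X, b) = 4*b + X*b (H(X, b) = X*b + 4*b = 4*b + X*b)
G(F, P) = 4*F (G(F, P) = 4*((7 + P)*(4 - 4) + F) = 4*((7 + P)*0 + F) = 4*(0 + F) = 4*F)
m = -12360 (m = (4*6)*(-515) = 24*(-515) = -12360)
-10822 - m = -10822 - 1*(-12360) = -10822 + 12360 = 1538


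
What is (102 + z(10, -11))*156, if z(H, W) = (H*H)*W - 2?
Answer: -156000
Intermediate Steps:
z(H, W) = -2 + W*H**2 (z(H, W) = H**2*W - 2 = W*H**2 - 2 = -2 + W*H**2)
(102 + z(10, -11))*156 = (102 + (-2 - 11*10**2))*156 = (102 + (-2 - 11*100))*156 = (102 + (-2 - 1100))*156 = (102 - 1102)*156 = -1000*156 = -156000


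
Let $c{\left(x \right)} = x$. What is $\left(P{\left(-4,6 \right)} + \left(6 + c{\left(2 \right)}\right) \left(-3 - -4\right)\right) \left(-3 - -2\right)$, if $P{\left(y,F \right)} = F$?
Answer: $-14$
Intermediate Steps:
$\left(P{\left(-4,6 \right)} + \left(6 + c{\left(2 \right)}\right) \left(-3 - -4\right)\right) \left(-3 - -2\right) = \left(6 + \left(6 + 2\right) \left(-3 - -4\right)\right) \left(-3 - -2\right) = \left(6 + 8 \left(-3 + 4\right)\right) \left(-3 + 2\right) = \left(6 + 8 \cdot 1\right) \left(-1\right) = \left(6 + 8\right) \left(-1\right) = 14 \left(-1\right) = -14$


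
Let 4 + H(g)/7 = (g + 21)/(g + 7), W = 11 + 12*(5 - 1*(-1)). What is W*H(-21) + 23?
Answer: -2301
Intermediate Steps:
W = 83 (W = 11 + 12*(5 + 1) = 11 + 12*6 = 11 + 72 = 83)
H(g) = -28 + 7*(21 + g)/(7 + g) (H(g) = -28 + 7*((g + 21)/(g + 7)) = -28 + 7*((21 + g)/(7 + g)) = -28 + 7*(21 + g)/(7 + g))
W*H(-21) + 23 = 83*(7*(-7 - 3*(-21))/(7 - 21)) + 23 = 83*(7*(-7 + 63)/(-14)) + 23 = 83*(7*(-1/14)*56) + 23 = 83*(-28) + 23 = -2324 + 23 = -2301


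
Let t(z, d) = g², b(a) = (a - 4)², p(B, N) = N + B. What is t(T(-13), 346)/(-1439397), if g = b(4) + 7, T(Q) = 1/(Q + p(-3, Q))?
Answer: -49/1439397 ≈ -3.4042e-5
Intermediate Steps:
p(B, N) = B + N
T(Q) = 1/(-3 + 2*Q) (T(Q) = 1/(Q + (-3 + Q)) = 1/(-3 + 2*Q))
b(a) = (-4 + a)²
g = 7 (g = (-4 + 4)² + 7 = 0² + 7 = 0 + 7 = 7)
t(z, d) = 49 (t(z, d) = 7² = 49)
t(T(-13), 346)/(-1439397) = 49/(-1439397) = 49*(-1/1439397) = -49/1439397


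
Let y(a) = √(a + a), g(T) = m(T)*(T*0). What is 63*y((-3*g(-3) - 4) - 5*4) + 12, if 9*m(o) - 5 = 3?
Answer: 12 + 252*I*√3 ≈ 12.0 + 436.48*I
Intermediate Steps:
m(o) = 8/9 (m(o) = 5/9 + (⅑)*3 = 5/9 + ⅓ = 8/9)
g(T) = 0 (g(T) = 8*(T*0)/9 = (8/9)*0 = 0)
y(a) = √2*√a (y(a) = √(2*a) = √2*√a)
63*y((-3*g(-3) - 4) - 5*4) + 12 = 63*(√2*√((-3*0 - 4) - 5*4)) + 12 = 63*(√2*√((0 - 4) - 20)) + 12 = 63*(√2*√(-4 - 20)) + 12 = 63*(√2*√(-24)) + 12 = 63*(√2*(2*I*√6)) + 12 = 63*(4*I*√3) + 12 = 252*I*√3 + 12 = 12 + 252*I*√3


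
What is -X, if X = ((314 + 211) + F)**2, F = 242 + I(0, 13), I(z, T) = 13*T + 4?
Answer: -883600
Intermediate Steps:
I(z, T) = 4 + 13*T
F = 415 (F = 242 + (4 + 13*13) = 242 + (4 + 169) = 242 + 173 = 415)
X = 883600 (X = ((314 + 211) + 415)**2 = (525 + 415)**2 = 940**2 = 883600)
-X = -1*883600 = -883600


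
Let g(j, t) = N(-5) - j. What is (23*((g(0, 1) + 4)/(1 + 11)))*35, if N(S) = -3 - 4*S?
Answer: 5635/4 ≈ 1408.8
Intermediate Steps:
g(j, t) = 17 - j (g(j, t) = (-3 - 4*(-5)) - j = (-3 + 20) - j = 17 - j)
(23*((g(0, 1) + 4)/(1 + 11)))*35 = (23*(((17 - 1*0) + 4)/(1 + 11)))*35 = (23*(((17 + 0) + 4)/12))*35 = (23*((17 + 4)*(1/12)))*35 = (23*(21*(1/12)))*35 = (23*(7/4))*35 = (161/4)*35 = 5635/4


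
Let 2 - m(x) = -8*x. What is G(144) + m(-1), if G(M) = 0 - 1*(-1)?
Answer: -5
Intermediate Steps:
G(M) = 1 (G(M) = 0 + 1 = 1)
m(x) = 2 + 8*x (m(x) = 2 - (-8)*x = 2 + 8*x)
G(144) + m(-1) = 1 + (2 + 8*(-1)) = 1 + (2 - 8) = 1 - 6 = -5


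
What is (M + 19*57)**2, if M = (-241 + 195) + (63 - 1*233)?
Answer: 751689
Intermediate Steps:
M = -216 (M = -46 + (63 - 233) = -46 - 170 = -216)
(M + 19*57)**2 = (-216 + 19*57)**2 = (-216 + 1083)**2 = 867**2 = 751689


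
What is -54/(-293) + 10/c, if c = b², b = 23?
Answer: 31496/154997 ≈ 0.20320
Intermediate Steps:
c = 529 (c = 23² = 529)
-54/(-293) + 10/c = -54/(-293) + 10/529 = -54*(-1/293) + 10*(1/529) = 54/293 + 10/529 = 31496/154997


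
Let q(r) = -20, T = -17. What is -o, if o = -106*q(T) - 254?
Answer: -1866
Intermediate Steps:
o = 1866 (o = -106*(-20) - 254 = 2120 - 254 = 1866)
-o = -1*1866 = -1866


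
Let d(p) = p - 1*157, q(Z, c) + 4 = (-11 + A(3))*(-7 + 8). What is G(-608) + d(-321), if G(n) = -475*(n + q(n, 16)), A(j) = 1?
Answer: 294972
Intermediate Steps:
q(Z, c) = -14 (q(Z, c) = -4 + (-11 + 1)*(-7 + 8) = -4 - 10*1 = -4 - 10 = -14)
d(p) = -157 + p (d(p) = p - 157 = -157 + p)
G(n) = 6650 - 475*n (G(n) = -475*(n - 14) = -475*(-14 + n) = 6650 - 475*n)
G(-608) + d(-321) = (6650 - 475*(-608)) + (-157 - 321) = (6650 + 288800) - 478 = 295450 - 478 = 294972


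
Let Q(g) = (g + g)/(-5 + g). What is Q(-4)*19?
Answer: 152/9 ≈ 16.889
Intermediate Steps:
Q(g) = 2*g/(-5 + g) (Q(g) = (2*g)/(-5 + g) = 2*g/(-5 + g))
Q(-4)*19 = (2*(-4)/(-5 - 4))*19 = (2*(-4)/(-9))*19 = (2*(-4)*(-⅑))*19 = (8/9)*19 = 152/9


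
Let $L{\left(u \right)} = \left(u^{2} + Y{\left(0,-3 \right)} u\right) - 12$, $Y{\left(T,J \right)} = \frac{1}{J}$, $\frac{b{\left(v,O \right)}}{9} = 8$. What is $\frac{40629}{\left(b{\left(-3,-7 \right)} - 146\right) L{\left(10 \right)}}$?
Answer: $- \frac{121887}{18796} \approx -6.4847$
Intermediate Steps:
$b{\left(v,O \right)} = 72$ ($b{\left(v,O \right)} = 9 \cdot 8 = 72$)
$L{\left(u \right)} = -12 + u^{2} - \frac{u}{3}$ ($L{\left(u \right)} = \left(u^{2} + \frac{u}{-3}\right) - 12 = \left(u^{2} - \frac{u}{3}\right) - 12 = -12 + u^{2} - \frac{u}{3}$)
$\frac{40629}{\left(b{\left(-3,-7 \right)} - 146\right) L{\left(10 \right)}} = \frac{40629}{\left(72 - 146\right) \left(-12 + 10^{2} - \frac{10}{3}\right)} = \frac{40629}{\left(-74\right) \left(-12 + 100 - \frac{10}{3}\right)} = \frac{40629}{\left(-74\right) \frac{254}{3}} = \frac{40629}{- \frac{18796}{3}} = 40629 \left(- \frac{3}{18796}\right) = - \frac{121887}{18796}$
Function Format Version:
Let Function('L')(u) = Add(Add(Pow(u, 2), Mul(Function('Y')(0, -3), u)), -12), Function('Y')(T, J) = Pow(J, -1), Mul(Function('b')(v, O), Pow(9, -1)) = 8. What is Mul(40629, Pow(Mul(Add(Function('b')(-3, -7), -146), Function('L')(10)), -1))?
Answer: Rational(-121887, 18796) ≈ -6.4847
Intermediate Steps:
Function('b')(v, O) = 72 (Function('b')(v, O) = Mul(9, 8) = 72)
Function('L')(u) = Add(-12, Pow(u, 2), Mul(Rational(-1, 3), u)) (Function('L')(u) = Add(Add(Pow(u, 2), Mul(Pow(-3, -1), u)), -12) = Add(Add(Pow(u, 2), Mul(Rational(-1, 3), u)), -12) = Add(-12, Pow(u, 2), Mul(Rational(-1, 3), u)))
Mul(40629, Pow(Mul(Add(Function('b')(-3, -7), -146), Function('L')(10)), -1)) = Mul(40629, Pow(Mul(Add(72, -146), Add(-12, Pow(10, 2), Mul(Rational(-1, 3), 10))), -1)) = Mul(40629, Pow(Mul(-74, Add(-12, 100, Rational(-10, 3))), -1)) = Mul(40629, Pow(Mul(-74, Rational(254, 3)), -1)) = Mul(40629, Pow(Rational(-18796, 3), -1)) = Mul(40629, Rational(-3, 18796)) = Rational(-121887, 18796)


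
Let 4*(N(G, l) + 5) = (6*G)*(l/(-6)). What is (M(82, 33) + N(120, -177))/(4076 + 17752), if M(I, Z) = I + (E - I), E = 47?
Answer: 446/1819 ≈ 0.24519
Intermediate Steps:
M(I, Z) = 47 (M(I, Z) = I + (47 - I) = 47)
N(G, l) = -5 - G*l/4 (N(G, l) = -5 + ((6*G)*(l/(-6)))/4 = -5 + ((6*G)*(l*(-⅙)))/4 = -5 + ((6*G)*(-l/6))/4 = -5 + (-G*l)/4 = -5 - G*l/4)
(M(82, 33) + N(120, -177))/(4076 + 17752) = (47 + (-5 - ¼*120*(-177)))/(4076 + 17752) = (47 + (-5 + 5310))/21828 = (47 + 5305)*(1/21828) = 5352*(1/21828) = 446/1819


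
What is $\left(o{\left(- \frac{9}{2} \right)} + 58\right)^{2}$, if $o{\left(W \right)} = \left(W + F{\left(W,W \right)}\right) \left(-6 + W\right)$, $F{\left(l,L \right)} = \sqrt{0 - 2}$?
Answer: $\frac{173713}{16} - \frac{8841 i \sqrt{2}}{4} \approx 10857.0 - 3125.8 i$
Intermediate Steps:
$F{\left(l,L \right)} = i \sqrt{2}$ ($F{\left(l,L \right)} = \sqrt{-2} = i \sqrt{2}$)
$o{\left(W \right)} = \left(-6 + W\right) \left(W + i \sqrt{2}\right)$ ($o{\left(W \right)} = \left(W + i \sqrt{2}\right) \left(-6 + W\right) = \left(-6 + W\right) \left(W + i \sqrt{2}\right)$)
$\left(o{\left(- \frac{9}{2} \right)} + 58\right)^{2} = \left(\left(\left(- \frac{9}{2}\right)^{2} - 6 \left(- \frac{9}{2}\right) - 6 i \sqrt{2} + i \left(- \frac{9}{2}\right) \sqrt{2}\right) + 58\right)^{2} = \left(\left(\left(\left(-9\right) \frac{1}{2}\right)^{2} - 6 \left(\left(-9\right) \frac{1}{2}\right) - 6 i \sqrt{2} + i \left(\left(-9\right) \frac{1}{2}\right) \sqrt{2}\right) + 58\right)^{2} = \left(\left(\left(- \frac{9}{2}\right)^{2} - -27 - 6 i \sqrt{2} + i \left(- \frac{9}{2}\right) \sqrt{2}\right) + 58\right)^{2} = \left(\left(\frac{81}{4} + 27 - 6 i \sqrt{2} - \frac{9 i \sqrt{2}}{2}\right) + 58\right)^{2} = \left(\left(\frac{189}{4} - \frac{21 i \sqrt{2}}{2}\right) + 58\right)^{2} = \left(\frac{421}{4} - \frac{21 i \sqrt{2}}{2}\right)^{2}$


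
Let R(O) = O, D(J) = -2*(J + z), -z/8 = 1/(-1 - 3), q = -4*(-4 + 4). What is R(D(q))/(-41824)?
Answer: 1/10456 ≈ 9.5639e-5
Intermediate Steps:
q = 0 (q = -4*0 = 0)
z = 2 (z = -8/(-1 - 3) = -8/(-4) = -8*(-¼) = 2)
D(J) = -4 - 2*J (D(J) = -2*(J + 2) = -2*(2 + J) = -4 - 2*J)
R(D(q))/(-41824) = (-4 - 2*0)/(-41824) = (-4 + 0)*(-1/41824) = -4*(-1/41824) = 1/10456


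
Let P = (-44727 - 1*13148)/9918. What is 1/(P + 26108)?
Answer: 9918/258881269 ≈ 3.8311e-5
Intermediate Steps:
P = -57875/9918 (P = (-44727 - 13148)*(1/9918) = -57875*1/9918 = -57875/9918 ≈ -5.8354)
1/(P + 26108) = 1/(-57875/9918 + 26108) = 1/(258881269/9918) = 9918/258881269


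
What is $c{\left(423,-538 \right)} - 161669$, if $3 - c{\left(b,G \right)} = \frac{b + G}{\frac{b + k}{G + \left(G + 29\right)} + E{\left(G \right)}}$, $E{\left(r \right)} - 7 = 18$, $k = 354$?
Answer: $- \frac{1368624221}{8466} \approx -1.6166 \cdot 10^{5}$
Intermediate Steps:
$E{\left(r \right)} = 25$ ($E{\left(r \right)} = 7 + 18 = 25$)
$c{\left(b,G \right)} = 3 - \frac{G + b}{25 + \frac{354 + b}{29 + 2 G}}$ ($c{\left(b,G \right)} = 3 - \frac{b + G}{\frac{b + 354}{G + \left(G + 29\right)} + 25} = 3 - \frac{G + b}{\frac{354 + b}{G + \left(29 + G\right)} + 25} = 3 - \frac{G + b}{\frac{354 + b}{29 + 2 G} + 25} = 3 - \frac{G + b}{25 + \frac{354 + b}{29 + 2 G}}$)
$c{\left(423,-538 \right)} - 161669 = \frac{3237 - 10998 - 2 \left(-538\right)^{2} + 121 \left(-538\right) - \left(-1076\right) 423}{1079 + 423 + 50 \left(-538\right)} - 161669 = \frac{3237 - 10998 - 578888 - 65098 + 455148}{1079 + 423 - 26900} - 161669 = \frac{3237 - 10998 - 578888 - 65098 + 455148}{-25398} - 161669 = \left(- \frac{1}{25398}\right) \left(-196599\right) - 161669 = \frac{65533}{8466} - 161669 = - \frac{1368624221}{8466}$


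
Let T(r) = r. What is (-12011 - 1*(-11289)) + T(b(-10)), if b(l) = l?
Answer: -732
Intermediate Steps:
(-12011 - 1*(-11289)) + T(b(-10)) = (-12011 - 1*(-11289)) - 10 = (-12011 + 11289) - 10 = -722 - 10 = -732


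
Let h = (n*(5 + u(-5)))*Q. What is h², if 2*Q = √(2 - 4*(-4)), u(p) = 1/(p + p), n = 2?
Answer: 21609/50 ≈ 432.18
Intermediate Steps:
u(p) = 1/(2*p)
Q = 3*√2/2 (Q = √(2 - 4*(-4))/2 = √(2 + 16)/2 = √18/2 = (3*√2)/2 = 3*√2/2 ≈ 2.1213)
h = 147*√2/10 (h = (2*(5 + (½)/(-5)))*(3*√2/2) = (2*(5 + (½)*(-⅕)))*(3*√2/2) = (2*(5 - ⅒))*(3*√2/2) = (2*(49/10))*(3*√2/2) = 49*(3*√2/2)/5 = 147*√2/10 ≈ 20.789)
h² = (147*√2/10)² = 21609/50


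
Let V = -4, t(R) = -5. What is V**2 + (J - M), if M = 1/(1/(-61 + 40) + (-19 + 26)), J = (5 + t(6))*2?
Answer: 2315/146 ≈ 15.856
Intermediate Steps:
J = 0 (J = (5 - 5)*2 = 0*2 = 0)
M = 21/146 (M = 1/(1/(-21) + 7) = 1/(-1/21 + 7) = 1/(146/21) = 21/146 ≈ 0.14384)
V**2 + (J - M) = (-4)**2 + (0 - 1*21/146) = 16 + (0 - 21/146) = 16 - 21/146 = 2315/146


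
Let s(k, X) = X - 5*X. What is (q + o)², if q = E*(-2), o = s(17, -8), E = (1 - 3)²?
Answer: 576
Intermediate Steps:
E = 4 (E = (-2)² = 4)
s(k, X) = -4*X
o = 32 (o = -4*(-8) = 32)
q = -8 (q = 4*(-2) = -8)
(q + o)² = (-8 + 32)² = 24² = 576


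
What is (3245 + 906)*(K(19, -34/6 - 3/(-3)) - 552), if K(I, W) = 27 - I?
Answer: -2258144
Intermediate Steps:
(3245 + 906)*(K(19, -34/6 - 3/(-3)) - 552) = (3245 + 906)*((27 - 1*19) - 552) = 4151*((27 - 19) - 552) = 4151*(8 - 552) = 4151*(-544) = -2258144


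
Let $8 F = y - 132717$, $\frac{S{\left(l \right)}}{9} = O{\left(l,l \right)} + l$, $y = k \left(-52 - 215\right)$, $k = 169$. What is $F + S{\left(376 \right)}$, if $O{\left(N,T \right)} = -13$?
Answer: $-18963$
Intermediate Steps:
$y = -45123$ ($y = 169 \left(-52 - 215\right) = 169 \left(-267\right) = -45123$)
$S{\left(l \right)} = -117 + 9 l$ ($S{\left(l \right)} = 9 \left(-13 + l\right) = -117 + 9 l$)
$F = -22230$ ($F = \frac{-45123 - 132717}{8} = \frac{1}{8} \left(-177840\right) = -22230$)
$F + S{\left(376 \right)} = -22230 + \left(-117 + 9 \cdot 376\right) = -22230 + \left(-117 + 3384\right) = -22230 + 3267 = -18963$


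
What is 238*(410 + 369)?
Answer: 185402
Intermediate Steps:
238*(410 + 369) = 238*779 = 185402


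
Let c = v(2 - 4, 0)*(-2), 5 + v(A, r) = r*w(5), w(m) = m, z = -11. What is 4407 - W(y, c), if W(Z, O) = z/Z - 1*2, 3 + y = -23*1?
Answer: 114623/26 ≈ 4408.6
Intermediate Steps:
v(A, r) = -5 + 5*r (v(A, r) = -5 + r*5 = -5 + 5*r)
c = 10 (c = (-5 + 5*0)*(-2) = (-5 + 0)*(-2) = -5*(-2) = 10)
y = -26 (y = -3 - 23*1 = -3 - 23 = -26)
W(Z, O) = -2 - 11/Z (W(Z, O) = -11/Z - 1*2 = -11/Z - 2 = -2 - 11/Z)
4407 - W(y, c) = 4407 - (-2 - 11/(-26)) = 4407 - (-2 - 11*(-1/26)) = 4407 - (-2 + 11/26) = 4407 - 1*(-41/26) = 4407 + 41/26 = 114623/26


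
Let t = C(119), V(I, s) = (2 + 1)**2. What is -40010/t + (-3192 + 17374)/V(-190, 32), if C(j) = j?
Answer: 1327568/1071 ≈ 1239.6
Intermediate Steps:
V(I, s) = 9 (V(I, s) = 3**2 = 9)
t = 119
-40010/t + (-3192 + 17374)/V(-190, 32) = -40010/119 + (-3192 + 17374)/9 = -40010*1/119 + 14182*(1/9) = -40010/119 + 14182/9 = 1327568/1071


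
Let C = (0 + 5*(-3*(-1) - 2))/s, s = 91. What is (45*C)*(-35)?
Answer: -1125/13 ≈ -86.538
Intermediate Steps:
C = 5/91 (C = (0 + 5*(-3*(-1) - 2))/91 = (0 + 5*(3 - 2))*(1/91) = (0 + 5*1)*(1/91) = (0 + 5)*(1/91) = 5*(1/91) = 5/91 ≈ 0.054945)
(45*C)*(-35) = (45*(5/91))*(-35) = (225/91)*(-35) = -1125/13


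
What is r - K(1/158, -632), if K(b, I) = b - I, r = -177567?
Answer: -28155443/158 ≈ -1.7820e+5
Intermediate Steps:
r - K(1/158, -632) = -177567 - (1/158 - 1*(-632)) = -177567 - (1/158 + 632) = -177567 - 1*99857/158 = -177567 - 99857/158 = -28155443/158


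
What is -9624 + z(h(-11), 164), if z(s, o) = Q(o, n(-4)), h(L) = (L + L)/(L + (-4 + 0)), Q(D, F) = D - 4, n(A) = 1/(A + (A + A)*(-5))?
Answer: -9464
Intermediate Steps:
n(A) = -1/(9*A) (n(A) = 1/(A + (2*A)*(-5)) = 1/(A - 10*A) = 1/(-9*A) = -1/(9*A))
Q(D, F) = -4 + D
h(L) = 2*L/(-4 + L) (h(L) = (2*L)/(L - 4) = (2*L)/(-4 + L) = 2*L/(-4 + L))
z(s, o) = -4 + o
-9624 + z(h(-11), 164) = -9624 + (-4 + 164) = -9624 + 160 = -9464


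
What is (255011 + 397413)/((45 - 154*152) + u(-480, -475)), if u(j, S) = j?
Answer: -652424/23843 ≈ -27.363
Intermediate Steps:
(255011 + 397413)/((45 - 154*152) + u(-480, -475)) = (255011 + 397413)/((45 - 154*152) - 480) = 652424/((45 - 23408) - 480) = 652424/(-23363 - 480) = 652424/(-23843) = 652424*(-1/23843) = -652424/23843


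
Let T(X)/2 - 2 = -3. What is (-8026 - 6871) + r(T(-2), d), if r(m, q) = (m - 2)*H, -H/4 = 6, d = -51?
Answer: -14801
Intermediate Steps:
H = -24 (H = -4*6 = -24)
T(X) = -2 (T(X) = 4 + 2*(-3) = 4 - 6 = -2)
r(m, q) = 48 - 24*m (r(m, q) = (m - 2)*(-24) = (-2 + m)*(-24) = 48 - 24*m)
(-8026 - 6871) + r(T(-2), d) = (-8026 - 6871) + (48 - 24*(-2)) = -14897 + (48 + 48) = -14897 + 96 = -14801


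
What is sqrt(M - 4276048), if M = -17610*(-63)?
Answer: I*sqrt(3166618) ≈ 1779.5*I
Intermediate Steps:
M = 1109430
sqrt(M - 4276048) = sqrt(1109430 - 4276048) = sqrt(-3166618) = I*sqrt(3166618)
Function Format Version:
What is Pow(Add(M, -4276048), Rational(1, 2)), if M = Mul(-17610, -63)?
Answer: Mul(I, Pow(3166618, Rational(1, 2))) ≈ Mul(1779.5, I)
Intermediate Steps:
M = 1109430
Pow(Add(M, -4276048), Rational(1, 2)) = Pow(Add(1109430, -4276048), Rational(1, 2)) = Pow(-3166618, Rational(1, 2)) = Mul(I, Pow(3166618, Rational(1, 2)))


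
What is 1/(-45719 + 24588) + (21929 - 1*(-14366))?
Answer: 766949644/21131 ≈ 36295.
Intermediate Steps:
1/(-45719 + 24588) + (21929 - 1*(-14366)) = 1/(-21131) + (21929 + 14366) = -1/21131 + 36295 = 766949644/21131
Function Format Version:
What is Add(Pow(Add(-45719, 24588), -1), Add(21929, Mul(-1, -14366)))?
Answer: Rational(766949644, 21131) ≈ 36295.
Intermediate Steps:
Add(Pow(Add(-45719, 24588), -1), Add(21929, Mul(-1, -14366))) = Add(Pow(-21131, -1), Add(21929, 14366)) = Add(Rational(-1, 21131), 36295) = Rational(766949644, 21131)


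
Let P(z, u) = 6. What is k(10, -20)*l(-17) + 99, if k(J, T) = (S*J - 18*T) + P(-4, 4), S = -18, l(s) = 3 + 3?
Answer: 1215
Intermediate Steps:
l(s) = 6
k(J, T) = 6 - 18*J - 18*T (k(J, T) = (-18*J - 18*T) + 6 = 6 - 18*J - 18*T)
k(10, -20)*l(-17) + 99 = (6 - 18*10 - 18*(-20))*6 + 99 = (6 - 180 + 360)*6 + 99 = 186*6 + 99 = 1116 + 99 = 1215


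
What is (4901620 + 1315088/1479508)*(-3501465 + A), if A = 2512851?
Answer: -1792354047611176368/369877 ≈ -4.8458e+12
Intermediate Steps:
(4901620 + 1315088/1479508)*(-3501465 + A) = (4901620 + 1315088/1479508)*(-3501465 + 2512851) = (4901620 + 1315088*(1/1479508))*(-988614) = (4901620 + 328772/369877)*(-988614) = (1812996829512/369877)*(-988614) = -1792354047611176368/369877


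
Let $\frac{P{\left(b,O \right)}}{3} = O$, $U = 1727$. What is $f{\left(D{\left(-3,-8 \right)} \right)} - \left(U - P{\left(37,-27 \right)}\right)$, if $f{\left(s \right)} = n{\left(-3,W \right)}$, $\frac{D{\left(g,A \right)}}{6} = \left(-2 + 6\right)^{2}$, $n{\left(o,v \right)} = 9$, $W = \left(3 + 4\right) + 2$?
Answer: $-1799$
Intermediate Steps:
$P{\left(b,O \right)} = 3 O$
$W = 9$ ($W = 7 + 2 = 9$)
$D{\left(g,A \right)} = 96$ ($D{\left(g,A \right)} = 6 \left(-2 + 6\right)^{2} = 6 \cdot 4^{2} = 6 \cdot 16 = 96$)
$f{\left(s \right)} = 9$
$f{\left(D{\left(-3,-8 \right)} \right)} - \left(U - P{\left(37,-27 \right)}\right) = 9 - \left(1727 - 3 \left(-27\right)\right) = 9 - \left(1727 - -81\right) = 9 - \left(1727 + 81\right) = 9 - 1808 = -1799$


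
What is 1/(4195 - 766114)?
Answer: -1/761919 ≈ -1.3125e-6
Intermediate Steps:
1/(4195 - 766114) = 1/(-761919) = -1/761919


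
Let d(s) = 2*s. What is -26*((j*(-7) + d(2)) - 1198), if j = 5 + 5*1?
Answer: 32864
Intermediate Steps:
j = 10 (j = 5 + 5 = 10)
-26*((j*(-7) + d(2)) - 1198) = -26*((10*(-7) + 2*2) - 1198) = -26*((-70 + 4) - 1198) = -26*(-66 - 1198) = -26*(-1264) = 32864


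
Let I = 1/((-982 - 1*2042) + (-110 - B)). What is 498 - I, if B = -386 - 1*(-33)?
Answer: 1384939/2781 ≈ 498.00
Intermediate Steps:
B = -353 (B = -386 + 33 = -353)
I = -1/2781 (I = 1/((-982 - 1*2042) + (-110 - 1*(-353))) = 1/((-982 - 2042) + (-110 + 353)) = 1/(-3024 + 243) = 1/(-2781) = -1/2781 ≈ -0.00035958)
498 - I = 498 - 1*(-1/2781) = 498 + 1/2781 = 1384939/2781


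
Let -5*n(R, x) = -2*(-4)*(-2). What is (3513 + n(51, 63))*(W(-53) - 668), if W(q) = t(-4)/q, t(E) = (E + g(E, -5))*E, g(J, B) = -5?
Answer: -124614128/53 ≈ -2.3512e+6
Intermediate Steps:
t(E) = E*(-5 + E) (t(E) = (E - 5)*E = (-5 + E)*E = E*(-5 + E))
W(q) = 36/q (W(q) = (-4*(-5 - 4))/q = (-4*(-9))/q = 36/q)
n(R, x) = 16/5 (n(R, x) = -(-2*(-4))*(-2)/5 = -8*(-2)/5 = -⅕*(-16) = 16/5)
(3513 + n(51, 63))*(W(-53) - 668) = (3513 + 16/5)*(36/(-53) - 668) = 17581*(36*(-1/53) - 668)/5 = 17581*(-36/53 - 668)/5 = (17581/5)*(-35440/53) = -124614128/53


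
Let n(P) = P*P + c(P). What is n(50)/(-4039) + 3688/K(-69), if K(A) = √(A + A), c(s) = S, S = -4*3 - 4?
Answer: -2484/4039 - 1844*I*√138/69 ≈ -0.615 - 313.94*I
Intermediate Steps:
S = -16 (S = -12 - 4 = -16)
c(s) = -16
K(A) = √2*√A (K(A) = √(2*A) = √2*√A)
n(P) = -16 + P² (n(P) = P*P - 16 = P² - 16 = -16 + P²)
n(50)/(-4039) + 3688/K(-69) = (-16 + 50²)/(-4039) + 3688/((√2*√(-69))) = (-16 + 2500)*(-1/4039) + 3688/((√2*(I*√69))) = 2484*(-1/4039) + 3688/((I*√138)) = -2484/4039 + 3688*(-I*√138/138) = -2484/4039 - 1844*I*√138/69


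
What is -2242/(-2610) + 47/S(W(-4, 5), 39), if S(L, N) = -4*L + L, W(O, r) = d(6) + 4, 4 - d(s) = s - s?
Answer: -11477/10440 ≈ -1.0993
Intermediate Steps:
d(s) = 4 (d(s) = 4 - (s - s) = 4 - 1*0 = 4 + 0 = 4)
W(O, r) = 8 (W(O, r) = 4 + 4 = 8)
S(L, N) = -3*L
-2242/(-2610) + 47/S(W(-4, 5), 39) = -2242/(-2610) + 47/((-3*8)) = -2242*(-1/2610) + 47/(-24) = 1121/1305 + 47*(-1/24) = 1121/1305 - 47/24 = -11477/10440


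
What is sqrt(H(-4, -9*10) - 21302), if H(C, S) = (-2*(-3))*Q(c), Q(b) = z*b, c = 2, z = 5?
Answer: I*sqrt(21242) ≈ 145.75*I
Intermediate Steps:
Q(b) = 5*b
H(C, S) = 60 (H(C, S) = (-2*(-3))*(5*2) = 6*10 = 60)
sqrt(H(-4, -9*10) - 21302) = sqrt(60 - 21302) = sqrt(-21242) = I*sqrt(21242)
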